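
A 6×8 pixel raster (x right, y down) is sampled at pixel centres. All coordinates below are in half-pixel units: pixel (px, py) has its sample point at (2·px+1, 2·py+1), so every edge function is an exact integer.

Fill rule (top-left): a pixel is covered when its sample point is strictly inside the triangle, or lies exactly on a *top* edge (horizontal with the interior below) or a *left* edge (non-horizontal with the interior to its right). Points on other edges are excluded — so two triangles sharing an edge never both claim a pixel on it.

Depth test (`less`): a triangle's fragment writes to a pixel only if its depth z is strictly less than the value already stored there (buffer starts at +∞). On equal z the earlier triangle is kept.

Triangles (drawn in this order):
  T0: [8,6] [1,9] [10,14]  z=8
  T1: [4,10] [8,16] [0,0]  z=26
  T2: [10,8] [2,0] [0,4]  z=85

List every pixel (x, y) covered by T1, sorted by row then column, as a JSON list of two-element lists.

T0:
  2·area = 62  (B↔C swapped to make it positive)
  edge (8, 6)→(10, 14): d=(2,8) right/bottom  bias=-1
  edge (10, 14)→(1, 9): d=(-9,-5) top-left  bias=+0
  edge (1, 9)→(8, 6): d=(7,-3) top-left  bias=+0
    (3,3)@(7, 7): e=[10,48,4] → #
    (4,3)@(9, 7): e=[-6,58,10] → ·
    (0,4)@(1, 9): e=[62,0,0] → #  [on edge]
    (1,4)@(3, 9): e=[46,10,6] → #
    (2,4)@(5, 9): e=[30,20,12] → #
    (4,4)@(9, 9): e=[-2,40,24] → ·
    (0,5)@(1, 11): e=[66,-18,14] → ·
    (1,5)@(3, 11): e=[50,-8,20] → ·
    (2,5)@(5, 11): e=[34,2,26] → #
    (4,5)@(9, 11): e=[2,22,38] → #
    (5,5)@(11, 11): e=[-14,32,44] → ·
    (2,6)@(5, 13): e=[38,-16,40] → ·
  covered (9 px):
    · · · · · ·
    · · · · · ·
    · · · · · ·
    · · · # · ·
    # # # # · ·
    · · # # # ·
    · · · · # ·
    · · · · · ·
T1:
  2·area = 16  (B↔C swapped to make it positive)
  edge (4, 10)→(0, 0): d=(-4,-10) top-left  bias=+0
  edge (0, 0)→(8, 16): d=(8,16) right/bottom  bias=-1
  edge (8, 16)→(4, 10): d=(-4,-6) top-left  bias=+0
    (1,3)@(3, 7): e=[2,8,6] → #
    (2,3)@(5, 7): e=[22,-24,18] → ·
    (1,4)@(3, 9): e=[-6,24,-2] → ·
    (2,5)@(5, 11): e=[6,8,2] → #
    (3,5)@(7, 11): e=[26,-24,14] → ·
    (2,6)@(5, 13): e=[-2,24,-6] → ·
  covered (2 px):
    · · · · · ·
    · · · · · ·
    · · · · · ·
    · # · · · ·
    · · · · · ·
    · · # · · ·
    · · · · · ·
    · · · · · ·
T2:
  2·area = 48  (B↔C swapped to make it positive)
  edge (10, 8)→(0, 4): d=(-10,-4) top-left  bias=+0
  edge (0, 4)→(2, 0): d=(2,-4) top-left  bias=+0
  edge (2, 0)→(10, 8): d=(8,8) right/bottom  bias=-1
    (1,0)@(3, 1): e=[42,6,0] → ·  [on edge]
    (0,1)@(1, 3): e=[14,2,32] → #
    (1,1)@(3, 3): e=[22,10,16] → #
    (2,1)@(5, 3): e=[30,18,0] → ·  [on edge]
    (0,2)@(1, 5): e=[-6,6,48] → ·
    (1,2)@(3, 5): e=[2,14,32] → #
    (2,2)@(5, 5): e=[10,22,16] → #
    (3,2)@(7, 5): e=[18,30,0] → ·  [on edge]
    (1,3)@(3, 7): e=[-18,18,48] → ·
    (2,3)@(5, 7): e=[-10,26,32] → ·
    (4,3)@(9, 7): e=[6,42,0] → ·  [on edge]
    (5,4)@(11, 9): e=[-6,54,0] → ·  [on edge]
  covered (4 px):
    · · · · · ·
    # # · · · ·
    · # # · · ·
    · · · · · ·
    · · · · · ·
    · · · · · ·
    · · · · · ·
    · · · · · ·

Final: [[1,3],[2,5]]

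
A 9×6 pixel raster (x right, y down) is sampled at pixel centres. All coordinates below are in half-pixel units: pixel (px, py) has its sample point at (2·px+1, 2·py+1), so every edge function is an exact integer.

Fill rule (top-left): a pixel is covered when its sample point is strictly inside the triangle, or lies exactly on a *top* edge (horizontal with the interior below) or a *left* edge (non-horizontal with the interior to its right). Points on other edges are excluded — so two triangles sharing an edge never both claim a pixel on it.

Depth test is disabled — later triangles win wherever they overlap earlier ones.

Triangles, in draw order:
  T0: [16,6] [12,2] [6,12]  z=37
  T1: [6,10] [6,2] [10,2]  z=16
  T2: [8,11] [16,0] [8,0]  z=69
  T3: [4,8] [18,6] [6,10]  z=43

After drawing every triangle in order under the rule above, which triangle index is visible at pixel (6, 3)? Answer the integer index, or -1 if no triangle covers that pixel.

T0:
  2·area = 64  (B↔C swapped to make it positive)
  edge (16, 6)→(6, 12): d=(-10,6) right/bottom  bias=-1
  edge (6, 12)→(12, 2): d=(6,-10) top-left  bias=+0
  edge (12, 2)→(16, 6): d=(4,4) right/bottom  bias=-1
    (5,0)@(11, 1): e=[80,-16,0] → ·  [on edge]
    (6,1)@(13, 3): e=[48,16,0] → ·  [on edge]
    (5,2)@(11, 5): e=[40,8,16] → #
    (6,2)@(13, 5): e=[28,28,8] → #
    (7,2)@(15, 5): e=[16,48,0] → ·  [on edge]
    (4,3)@(9, 7): e=[32,0,32] → #  [on edge]
    (7,3)@(15, 7): e=[-4,60,8] → ·
    (8,3)@(17, 7): e=[-16,80,0] → ·  [on edge]
    (4,4)@(9, 9): e=[12,12,40] → #
    (5,4)@(11, 9): e=[0,32,32] → ·  [on edge]
    (6,4)@(13, 9): e=[-12,52,24] → ·
    (3,5)@(7, 11): e=[4,4,56] → #
  covered (7 px):
    · · · · · · · · ·
    · · · · · · · · ·
    · · · · · # # · ·
    · · · · # # # · ·
    · · · · # · · · ·
    · · · # · · · · ·
T1:
  2·area = 32
  edge (6, 10)→(6, 2): d=(0,-8) top-left  bias=+0
  edge (6, 2)→(10, 2): d=(4,0) top-left  bias=+0
  edge (10, 2)→(6, 10): d=(-4,8) right/bottom  bias=-1
    (3,1)@(7, 3): e=[8,4,20] → #
    (4,1)@(9, 3): e=[24,4,4] → #
    (5,1)@(11, 3): e=[40,4,-12] → ·
    (3,2)@(7, 5): e=[8,12,12] → #
    (4,2)@(9, 5): e=[24,12,-4] → ·
    (3,3)@(7, 7): e=[8,20,4] → #
    (4,3)@(9, 7): e=[24,20,-12] → ·
    (3,4)@(7, 9): e=[8,28,-4] → ·
  covered (4 px):
    · · · · · · · · ·
    · · · # # · · · ·
    · · · # · · · · ·
    · · · # · · · · ·
    · · · · · · · · ·
    · · · · · · · · ·
T2:
  2·area = 88  (B↔C swapped to make it positive)
  edge (8, 11)→(8, 0): d=(0,-11) top-left  bias=+0
  edge (8, 0)→(16, 0): d=(8,0) top-left  bias=+0
  edge (16, 0)→(8, 11): d=(-8,11) right/bottom  bias=-1
    (4,0)@(9, 1): e=[11,8,69] → #
    (5,0)@(11, 1): e=[33,8,47] → #
    (6,0)@(13, 1): e=[55,8,25] → #
    (7,0)@(15, 1): e=[77,8,3] → #
    (8,0)@(17, 1): e=[99,8,-19] → ·
    (4,1)@(9, 3): e=[11,24,53] → #
    (7,1)@(15, 3): e=[77,24,-13] → ·
    (4,2)@(9, 5): e=[11,40,37] → #
    (6,2)@(13, 5): e=[55,40,-7] → ·
    (4,3)@(9, 7): e=[11,56,21] → #
    (5,3)@(11, 7): e=[33,56,-1] → ·
    (4,4)@(9, 9): e=[11,72,5] → #
  covered (11 px):
    · · · · # # # # ·
    · · · · # # # · ·
    · · · · # # · · ·
    · · · · # · · · ·
    · · · · # · · · ·
    · · · · · · · · ·
T3:
  2·area = 32
  edge (4, 8)→(18, 6): d=(14,-2) top-left  bias=+0
  edge (18, 6)→(6, 10): d=(-12,4) right/bottom  bias=-1
  edge (6, 10)→(4, 8): d=(-2,-2) top-left  bias=+0
    (0,2)@(1, 5): e=[-48,80,0] → ·  [on edge]
    (1,3)@(3, 7): e=[-16,48,0] → ·  [on edge]
    (5,3)@(11, 7): e=[0,16,16] → #  [on edge]
    (6,3)@(13, 7): e=[4,8,20] → #
    (7,3)@(15, 7): e=[8,0,24] → ·  [on edge]
    (2,4)@(5, 9): e=[16,16,0] → #  [on edge]
    (3,4)@(7, 9): e=[20,8,4] → #
    (4,4)@(9, 9): e=[24,0,8] → ·  [on edge]
    (5,4)@(11, 9): e=[28,-8,12] → ·
    (6,4)@(13, 9): e=[32,-16,16] → ·
    (1,5)@(3, 11): e=[40,0,-8] → ·  [on edge]
    (2,5)@(5, 11): e=[44,-8,-4] → ·
    (3,5)@(7, 11): e=[48,-16,0] → ·  [on edge]
  covered (4 px):
    · · · · · · · · ·
    · · · · · · · · ·
    · · · · · · · · ·
    · · · · · # # · ·
    · · # # · · · · ·
    · · · · · · · · ·

Z-buffer (winner per pixel, '.' = empty):
  . . . . 2 2 2 2 .
  . . . 1 2 2 2 . .
  . . . 1 2 2 0 . .
  . . . 1 2 3 3 . .
  . . 3 3 2 . . . .
  . . . 0 . . . . .

Answer: 3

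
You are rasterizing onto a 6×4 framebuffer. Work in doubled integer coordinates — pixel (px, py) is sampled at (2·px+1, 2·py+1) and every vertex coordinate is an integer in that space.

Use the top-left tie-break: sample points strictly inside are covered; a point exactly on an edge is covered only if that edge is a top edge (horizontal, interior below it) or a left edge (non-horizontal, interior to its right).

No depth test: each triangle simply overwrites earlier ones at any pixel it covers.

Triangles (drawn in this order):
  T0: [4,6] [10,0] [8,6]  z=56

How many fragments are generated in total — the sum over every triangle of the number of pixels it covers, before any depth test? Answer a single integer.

T0:
  2·area = 24
  edge (4, 6)→(10, 0): d=(6,-6) top-left  bias=+0
  edge (10, 0)→(8, 6): d=(-2,6) right/bottom  bias=-1
  edge (8, 6)→(4, 6): d=(-4,0) right/bottom  bias=-1
    (4,0)@(9, 1): e=[0,4,20] → #  [on edge]
    (5,0)@(11, 1): e=[12,-8,20] → ·
    (3,1)@(7, 3): e=[0,12,12] → #  [on edge]
    (4,1)@(9, 3): e=[12,0,12] → ·  [on edge]
    (2,2)@(5, 5): e=[0,20,4] → #  [on edge]
    (4,2)@(9, 5): e=[24,-4,4] → ·
    (1,3)@(3, 7): e=[0,28,-4] → ·  [on edge]
    (2,3)@(5, 7): e=[12,16,-4] → ·
    (3,3)@(7, 7): e=[24,4,-4] → ·
  covered (4 px):
    · · · · # ·
    · · · # · ·
    · · # # · ·
    · · · · · ·

Answer: 4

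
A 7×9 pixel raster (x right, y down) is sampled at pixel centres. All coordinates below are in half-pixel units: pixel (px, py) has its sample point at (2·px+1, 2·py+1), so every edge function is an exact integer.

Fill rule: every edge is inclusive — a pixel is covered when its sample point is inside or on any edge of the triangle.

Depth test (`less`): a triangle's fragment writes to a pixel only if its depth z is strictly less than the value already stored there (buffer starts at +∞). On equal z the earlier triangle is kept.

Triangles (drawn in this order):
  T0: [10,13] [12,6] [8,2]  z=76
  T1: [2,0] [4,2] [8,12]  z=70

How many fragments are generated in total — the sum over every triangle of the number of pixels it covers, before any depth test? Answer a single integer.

T0:
  2·area = 36  (B↔C swapped to make it positive)
  edge (10, 13)→(8, 2): d=(-2,-11) inclusive
  edge (8, 2)→(12, 6): d=(4,4) inclusive
  edge (12, 6)→(10, 13): d=(-2,7) inclusive
    (3,0)@(7, 1): e=[-9,0,45] → ·  [on edge]
    (4,1)@(9, 3): e=[9,0,27] → █  [on edge]
    (5,1)@(11, 3): e=[31,-8,13] → ·
    (4,2)@(9, 5): e=[5,8,23] → █
    (5,2)@(11, 5): e=[27,0,9] → █  [on edge]
    (6,2)@(13, 5): e=[49,-8,-5] → ·
    (4,3)@(9, 7): e=[1,16,19] → █
    (6,3)@(13, 7): e=[45,0,-9] → ·  [on edge]
    (4,4)@(9, 9): e=[-3,24,15] → ·
    (5,4)@(11, 9): e=[19,16,1] → █
    (6,4)@(13, 9): e=[41,8,-13] → ·
    (5,5)@(11, 11): e=[15,24,-3] → ·
  covered (6 px):
    · · · · · · ·
    · · · · █ · ·
    · · · · █ █ ·
    · · · · █ █ ·
    · · · · · █ ·
    · · · · · · ·
    · · · · · · ·
    · · · · · · ·
    · · · · · · ·
T1:
  2·area = 12
  edge (2, 0)→(4, 2): d=(2,2) inclusive
  edge (4, 2)→(8, 12): d=(4,10) inclusive
  edge (8, 12)→(2, 0): d=(-6,-12) inclusive
    (1,0)@(3, 1): e=[0,6,6] → █  [on edge]
    (2,0)@(5, 1): e=[-4,-14,30] → ·
    (1,1)@(3, 3): e=[4,14,-6] → ·
    (2,1)@(5, 3): e=[0,-6,18] → ·  [on edge]
    (2,2)@(5, 5): e=[4,2,6] → █
    (3,2)@(7, 5): e=[0,-18,30] → ·  [on edge]
    (2,3)@(5, 7): e=[8,10,-6] → ·
    (4,3)@(9, 7): e=[0,-30,42] → ·  [on edge]
    (5,4)@(11, 9): e=[0,-42,54] → ·  [on edge]
    (6,5)@(13, 11): e=[0,-54,66] → ·  [on edge]
  covered (2 px):
    · █ · · · · ·
    · · · · · · ·
    · · █ · · · ·
    · · · · · · ·
    · · · · · · ·
    · · · · · · ·
    · · · · · · ·
    · · · · · · ·
    · · · · · · ·

Final: 8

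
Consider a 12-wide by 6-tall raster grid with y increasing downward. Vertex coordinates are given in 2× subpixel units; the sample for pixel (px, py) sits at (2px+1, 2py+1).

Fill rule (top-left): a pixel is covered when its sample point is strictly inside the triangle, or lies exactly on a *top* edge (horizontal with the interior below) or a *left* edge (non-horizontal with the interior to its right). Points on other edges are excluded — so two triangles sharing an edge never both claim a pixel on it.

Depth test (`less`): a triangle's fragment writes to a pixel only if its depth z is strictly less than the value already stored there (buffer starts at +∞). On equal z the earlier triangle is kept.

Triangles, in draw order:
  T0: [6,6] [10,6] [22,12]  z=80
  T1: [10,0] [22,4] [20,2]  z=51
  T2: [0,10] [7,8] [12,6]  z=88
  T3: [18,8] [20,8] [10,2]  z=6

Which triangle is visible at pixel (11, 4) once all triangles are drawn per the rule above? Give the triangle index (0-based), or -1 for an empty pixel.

T0:
  2·area = 24
  edge (6, 6)→(10, 6): d=(4,0) top-left  bias=+0
  edge (10, 6)→(22, 12): d=(12,6) right/bottom  bias=-1
  edge (22, 12)→(6, 6): d=(-16,-6) top-left  bias=+0
    (4,3)@(9, 7): e=[4,18,2] → X
    (5,3)@(11, 7): e=[4,6,14] → X
    (6,3)@(13, 7): e=[4,-6,26] → .
    (4,4)@(9, 9): e=[12,42,-30] → .
    (5,4)@(11, 9): e=[12,30,-18] → .
    (7,4)@(15, 9): e=[12,6,6] → X
    (8,4)@(17, 9): e=[12,-6,18] → .
    (7,5)@(15, 11): e=[20,30,-26] → .
  covered (3 px):
    . . . . . . . . . . . .
    . . . . . . . . . . . .
    . . . . . . . . . . . .
    . . . . X X . . . . . .
    . . . . . . . X . . . .
    . . . . . . . . . . . .
T1:
  2·area = 16  (B↔C swapped to make it positive)
  edge (10, 0)→(20, 2): d=(10,2) right/bottom  bias=-1
  edge (20, 2)→(22, 4): d=(2,2) right/bottom  bias=-1
  edge (22, 4)→(10, 0): d=(-12,-4) top-left  bias=+0
    (6,0)@(13, 1): e=[4,12,0] → X  [on edge]
    (7,0)@(15, 1): e=[0,8,8] → .  [on edge]
    (9,0)@(19, 1): e=[-8,0,24] → .  [on edge]
    (6,1)@(13, 3): e=[24,16,-24] → .
    (9,1)@(19, 3): e=[12,4,0] → X  [on edge]
    (10,1)@(21, 3): e=[8,0,8] → .  [on edge]
    (9,2)@(19, 5): e=[32,8,-24] → .
    (11,2)@(23, 5): e=[24,0,-8] → .  [on edge]
  covered (2 px):
    . . . . . . X . . . . .
    . . . . . . . . . X . .
    . . . . . . . . . . . .
    . . . . . . . . . . . .
    . . . . . . . . . . . .
    . . . . . . . . . . . .
T2:
  2·area = 4  (B↔C swapped to make it positive)
  edge (0, 10)→(12, 6): d=(12,-4) top-left  bias=+0
  edge (12, 6)→(7, 8): d=(-5,2) right/bottom  bias=-1
  edge (7, 8)→(0, 10): d=(-7,2) right/bottom  bias=-1
    (10,1)@(21, 3): e=[0,-3,7] → .  [on edge]
    (7,2)@(15, 5): e=[0,-1,5] → .  [on edge]
    (4,3)@(9, 7): e=[0,1,3] → X  [on edge]
    (5,3)@(11, 7): e=[8,-3,-1] → .
    (1,4)@(3, 9): e=[0,3,1] → X  [on edge]
    (2,4)@(5, 9): e=[8,-1,-3] → .
    (4,4)@(9, 9): e=[24,-9,-11] → .
    (1,5)@(3, 11): e=[24,-7,-13] → .
  covered (2 px):
    . . . . . . . . . . . .
    . . . . . . . . . . . .
    . . . . . . . . . . . .
    . . . . X . . . . . . .
    . X . . . . . . . . . .
    . . . . . . . . . . . .
T3:
  2·area = 12  (B↔C swapped to make it positive)
  edge (18, 8)→(10, 2): d=(-8,-6) top-left  bias=+0
  edge (10, 2)→(20, 8): d=(10,6) right/bottom  bias=-1
  edge (20, 8)→(18, 8): d=(-2,0) right/bottom  bias=-1
    (7,2)@(15, 5): e=[6,0,6] → .  [on edge]
    (8,3)@(17, 7): e=[2,8,2] → X
    (9,3)@(19, 7): e=[14,-4,2] → .
    (8,4)@(17, 9): e=[-14,28,-2] → .
  covered (1 px):
    . . . . . . . . . . . .
    . . . . . . . . . . . .
    . . . . . . . . . . . .
    . . . . . . . . X . . .
    . . . . . . . . . . . .
    . . . . . . . . . . . .

Z-buffer (winner per pixel, '.' = empty):
  . . . . . . 1 . . . . .
  . . . . . . . . . 1 . .
  . . . . . . . . . . . .
  . . . . 0 0 . . 3 . . .
  . 2 . . . . . 0 . . . .
  . . . . . . . . . . . .

Final: -1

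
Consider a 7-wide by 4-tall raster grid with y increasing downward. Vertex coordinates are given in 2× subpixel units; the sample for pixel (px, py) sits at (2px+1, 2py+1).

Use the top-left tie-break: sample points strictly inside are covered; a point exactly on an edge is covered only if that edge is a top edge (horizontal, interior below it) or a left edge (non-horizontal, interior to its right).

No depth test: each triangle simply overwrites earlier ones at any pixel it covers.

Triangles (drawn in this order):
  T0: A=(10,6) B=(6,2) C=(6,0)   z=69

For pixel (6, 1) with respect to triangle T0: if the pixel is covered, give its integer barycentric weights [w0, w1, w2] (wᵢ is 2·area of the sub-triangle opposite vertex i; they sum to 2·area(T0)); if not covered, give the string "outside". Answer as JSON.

T0:
  2·area = 8
  edge (10, 6)→(6, 2): d=(-4,-4) top-left  bias=+0
  edge (6, 2)→(6, 0): d=(0,-2) top-left  bias=+0
  edge (6, 0)→(10, 6): d=(4,6) right/bottom  bias=-1
    (2,0)@(5, 1): e=[0,-2,10] → .  [on edge]
    (3,1)@(7, 3): e=[0,2,6] → X  [on edge]
    (4,1)@(9, 3): e=[8,6,-6] → .
    (3,2)@(7, 5): e=[-8,2,14] → .
    (4,2)@(9, 5): e=[0,6,2] → X  [on edge]
    (5,2)@(11, 5): e=[8,10,-10] → .
    (4,3)@(9, 7): e=[-8,6,10] → .
    (5,3)@(11, 7): e=[0,10,-2] → .  [on edge]
  covered (2 px):
    . . . . . . .
    . . . X . . .
    . . . . X . .
    . . . . . . .

Result: "outside"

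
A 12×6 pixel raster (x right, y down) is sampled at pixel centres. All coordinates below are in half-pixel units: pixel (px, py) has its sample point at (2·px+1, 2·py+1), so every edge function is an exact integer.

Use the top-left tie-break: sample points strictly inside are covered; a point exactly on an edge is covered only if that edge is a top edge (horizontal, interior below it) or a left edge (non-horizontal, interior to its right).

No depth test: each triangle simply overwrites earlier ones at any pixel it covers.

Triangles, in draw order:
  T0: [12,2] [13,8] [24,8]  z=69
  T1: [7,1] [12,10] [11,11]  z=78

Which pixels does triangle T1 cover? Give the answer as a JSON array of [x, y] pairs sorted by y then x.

T0:
  2·area = 66  (B↔C swapped to make it positive)
  edge (12, 2)→(24, 8): d=(12,6) right/bottom  bias=-1
  edge (24, 8)→(13, 8): d=(-11,0) right/bottom  bias=-1
  edge (13, 8)→(12, 2): d=(-1,-6) top-left  bias=+0
    (6,1)@(13, 3): e=[6,55,5] → X
    (7,1)@(15, 3): e=[-6,55,17] → .
    (6,2)@(13, 5): e=[30,33,3] → X
    (7,2)@(15, 5): e=[18,33,15] → X
    (8,2)@(17, 5): e=[6,33,27] → X
    (9,2)@(19, 5): e=[-6,33,39] → .
    (6,3)@(13, 7): e=[54,11,1] → X
    (9,3)@(19, 7): e=[18,11,37] → X
    (10,3)@(21, 7): e=[6,11,49] → X
    (11,3)@(23, 7): e=[-6,11,61] → .
    (6,4)@(13, 9): e=[78,-11,-1] → .
    (7,4)@(15, 9): e=[66,-11,11] → .
  covered (9 px):
    . . . . . . . . . . . .
    . . . . . . X . . . . .
    . . . . . . X X X . . .
    . . . . . . X X X X X .
    . . . . . . . . . . . .
    . . . . . . . . . . . .
T1:
  2·area = 14
  edge (7, 1)→(12, 10): d=(5,9) right/bottom  bias=-1
  edge (12, 10)→(11, 11): d=(-1,1) right/bottom  bias=-1
  edge (11, 11)→(7, 1): d=(-4,-10) top-left  bias=+0
    (3,0)@(7, 1): e=[0,14,0] → .  [on edge]
    (10,0)@(21, 1): e=[-126,0,140] → .  [on edge]
    (9,1)@(19, 3): e=[-98,0,112] → .  [on edge]
    (4,2)@(9, 5): e=[2,8,4] → X
    (5,2)@(11, 5): e=[-16,6,24] → .
    (8,2)@(17, 5): e=[-70,0,84] → .  [on edge]
    (4,3)@(9, 7): e=[12,6,-4] → .
    (7,3)@(15, 7): e=[-42,0,56] → .  [on edge]
    (5,4)@(11, 9): e=[4,2,8] → X
    (6,4)@(13, 9): e=[-14,0,28] → .  [on edge]
    (5,5)@(11, 11): e=[14,0,0] → .  [on edge]
  covered (2 px):
    . . . . . . . . . . . .
    . . . . . . . . . . . .
    . . . . X . . . . . . .
    . . . . . . . . . . . .
    . . . . . X . . . . . .
    . . . . . . . . . . . .

Answer: [[4,2],[5,4]]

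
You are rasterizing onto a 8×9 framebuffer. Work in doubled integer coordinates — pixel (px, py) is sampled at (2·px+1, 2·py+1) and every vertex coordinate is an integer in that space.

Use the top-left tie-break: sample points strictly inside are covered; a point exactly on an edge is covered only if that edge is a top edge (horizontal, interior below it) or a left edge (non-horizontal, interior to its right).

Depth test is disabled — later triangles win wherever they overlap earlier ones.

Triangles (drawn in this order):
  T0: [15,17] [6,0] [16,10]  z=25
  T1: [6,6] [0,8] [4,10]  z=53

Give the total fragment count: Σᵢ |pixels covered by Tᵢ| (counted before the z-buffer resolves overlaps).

T0:
  2·area = 80
  edge (15, 17)→(6, 0): d=(-9,-17) top-left  bias=+0
  edge (6, 0)→(16, 10): d=(10,10) right/bottom  bias=-1
  edge (16, 10)→(15, 17): d=(-1,7) right/bottom  bias=-1
    (3,0)@(7, 1): e=[8,0,72] → .  [on edge]
    (4,1)@(9, 3): e=[24,0,56] → .  [on edge]
    (4,2)@(9, 5): e=[6,20,54] → X
    (5,2)@(11, 5): e=[40,0,40] → .  [on edge]
    (4,3)@(9, 7): e=[-12,40,52] → .
    (5,3)@(11, 7): e=[22,20,38] → X
    (6,3)@(13, 7): e=[56,0,24] → .  [on edge]
    (5,4)@(11, 9): e=[4,40,36] → X
    (6,4)@(13, 9): e=[38,20,22] → X
    (7,4)@(15, 9): e=[72,0,8] → .  [on edge]
    (5,5)@(11, 11): e=[-14,60,34] → .
    (6,5)@(13, 11): e=[20,40,20] → X
    (7,8)@(15, 17): e=[0,80,0] → .  [on edge]
  covered (9 px):
    . . . . . . . .
    . . . . . . . .
    . . . . X . . .
    . . . . . X . .
    . . . . . X X .
    . . . . . . X X
    . . . . . . X X
    . . . . . . . X
    . . . . . . . .
T1:
  2·area = 20  (B↔C swapped to make it positive)
  edge (6, 6)→(4, 10): d=(-2,4) right/bottom  bias=-1
  edge (4, 10)→(0, 8): d=(-4,-2) top-left  bias=+0
  edge (0, 8)→(6, 6): d=(6,-2) top-left  bias=+0
    (7,1)@(15, 3): e=[-30,50,0] → .  [on edge]
    (4,2)@(9, 5): e=[-10,30,0] → .  [on edge]
    (1,3)@(3, 7): e=[10,10,0] → X  [on edge]
    (2,3)@(5, 7): e=[2,14,4] → X
    (3,3)@(7, 7): e=[-6,18,8] → .
    (1,4)@(3, 9): e=[6,2,12] → X
    (2,4)@(5, 9): e=[-2,6,16] → .
    (1,5)@(3, 11): e=[2,-6,24] → .
  covered (3 px):
    . . . . . . . .
    . . . . . . . .
    . . . . . . . .
    . X X . . . . .
    . X . . . . . .
    . . . . . . . .
    . . . . . . . .
    . . . . . . . .
    . . . . . . . .

Result: 12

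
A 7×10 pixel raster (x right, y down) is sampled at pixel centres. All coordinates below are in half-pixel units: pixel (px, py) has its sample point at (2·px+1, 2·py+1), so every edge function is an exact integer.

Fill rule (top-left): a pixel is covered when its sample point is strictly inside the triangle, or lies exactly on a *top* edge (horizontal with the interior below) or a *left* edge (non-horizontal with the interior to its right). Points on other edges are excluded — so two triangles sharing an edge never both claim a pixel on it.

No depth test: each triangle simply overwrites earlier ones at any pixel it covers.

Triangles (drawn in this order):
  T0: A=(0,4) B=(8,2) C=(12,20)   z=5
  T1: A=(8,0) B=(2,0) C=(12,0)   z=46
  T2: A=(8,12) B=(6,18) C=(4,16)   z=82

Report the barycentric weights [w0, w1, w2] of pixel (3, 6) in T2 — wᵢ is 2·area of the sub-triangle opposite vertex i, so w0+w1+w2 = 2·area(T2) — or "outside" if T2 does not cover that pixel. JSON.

T0:
  2·area = 152
  edge (0, 4)→(8, 2): d=(8,-2) top-left  bias=+0
  edge (8, 2)→(12, 20): d=(4,18) right/bottom  bias=-1
  edge (12, 20)→(0, 4): d=(-12,-16) top-left  bias=+0
    (2,1)@(5, 3): e=[2,58,92] → #
    (3,1)@(7, 3): e=[6,22,124] → #
    (4,1)@(9, 3): e=[10,-14,156] → ·
    (0,2)@(1, 5): e=[10,138,4] → #
    (1,2)@(3, 5): e=[14,102,36] → #
    (4,2)@(9, 5): e=[26,-6,132] → ·
    (0,3)@(1, 7): e=[26,146,-20] → ·
    (1,3)@(3, 7): e=[30,110,12] → #
    (4,3)@(9, 7): e=[42,2,108] → #
    (5,3)@(11, 7): e=[46,-34,140] → ·
    (1,4)@(3, 9): e=[46,118,-12] → ·
    (2,4)@(5, 9): e=[50,82,20] → #
  covered (19 px):
    · · · · · · ·
    · · # # · · ·
    # # # # · · ·
    · # # # # · ·
    · · # # # · ·
    · · · # # · ·
    · · · # # · ·
    · · · · # · ·
    · · · · · # ·
    · · · · · · ·
T1:
  degenerate (2·area = 0) — covers nothing
T2:
  2·area = 16
  edge (8, 12)→(6, 18): d=(-2,6) right/bottom  bias=-1
  edge (6, 18)→(4, 16): d=(-2,-2) top-left  bias=+0
  edge (4, 16)→(8, 12): d=(4,-4) top-left  bias=+0
    (5,1)@(11, 3): e=[0,40,-24] → ·  [on edge]
    (6,3)@(13, 7): e=[-20,36,0] → ·  [on edge]
    (4,4)@(9, 9): e=[0,24,-8] → ·  [on edge]
    (5,4)@(11, 9): e=[-12,28,0] → ·  [on edge]
    (4,5)@(9, 11): e=[-4,20,0] → ·  [on edge]
    (0,6)@(1, 13): e=[40,0,-24] → ·  [on edge]
    (3,6)@(7, 13): e=[4,12,0] → #  [on edge]
    (4,6)@(9, 13): e=[-8,16,8] → ·
    (1,7)@(3, 15): e=[24,0,-8] → ·  [on edge]
    (2,7)@(5, 15): e=[12,4,0] → #  [on edge]
    (3,7)@(7, 15): e=[0,8,8] → ·  [on edge]
    (1,8)@(3, 17): e=[20,-4,0] → ·  [on edge]
    (2,8)@(5, 17): e=[8,0,8] → #  [on edge]
    (0,9)@(1, 19): e=[28,-12,0] → ·  [on edge]
    (3,9)@(7, 19): e=[-8,0,24] → ·  [on edge]
  covered (3 px):
    · · · · · · ·
    · · · · · · ·
    · · · · · · ·
    · · · · · · ·
    · · · · · · ·
    · · · · · · ·
    · · · # · · ·
    · · # · · · ·
    · · # · · · ·
    · · · · · · ·

Final: [12,0,4]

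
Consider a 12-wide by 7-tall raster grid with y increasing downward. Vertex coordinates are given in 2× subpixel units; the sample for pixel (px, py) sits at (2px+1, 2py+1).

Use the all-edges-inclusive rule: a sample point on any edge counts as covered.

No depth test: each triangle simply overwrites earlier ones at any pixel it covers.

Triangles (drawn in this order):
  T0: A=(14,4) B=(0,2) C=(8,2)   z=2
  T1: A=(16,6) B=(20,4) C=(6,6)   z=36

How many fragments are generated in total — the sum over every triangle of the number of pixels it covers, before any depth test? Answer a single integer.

T0:
  2·area = 16
  edge (14, 4)→(0, 2): d=(-14,-2) inclusive
  edge (0, 2)→(8, 2): d=(8,0) inclusive
  edge (8, 2)→(14, 4): d=(6,2) inclusive
    (2,0)@(5, 1): e=[24,-8,0] → .  [on edge]
    (3,1)@(7, 3): e=[0,8,8] → X  [on edge]
    (4,1)@(9, 3): e=[4,8,4] → X
    (5,1)@(11, 3): e=[8,8,0] → X  [on edge]
    (6,1)@(13, 3): e=[12,8,-4] → .
    (3,2)@(7, 5): e=[-28,24,20] → .
    (4,2)@(9, 5): e=[-24,24,16] → .
    (5,2)@(11, 5): e=[-20,24,12] → .
    (8,2)@(17, 5): e=[-8,24,0] → .  [on edge]
    (10,2)@(21, 5): e=[0,24,-8] → .  [on edge]
    (11,3)@(23, 7): e=[-24,40,0] → .  [on edge]
  covered (3 px):
    . . . . . . . . . . . .
    . . . X X X . . . . . .
    . . . . . . . . . . . .
    . . . . . . . . . . . .
    . . . . . . . . . . . .
    . . . . . . . . . . . .
    . . . . . . . . . . . .
T1:
  2·area = 20  (B↔C swapped to make it positive)
  edge (16, 6)→(6, 6): d=(-10,0) inclusive
  edge (6, 6)→(20, 4): d=(14,-2) inclusive
  edge (20, 4)→(16, 6): d=(-4,2) inclusive
    (6,2)@(13, 5): e=[10,0,10] → X  [on edge]
    (7,2)@(15, 5): e=[10,4,6] → X
    (8,2)@(17, 5): e=[10,8,2] → X
    (9,2)@(19, 5): e=[10,12,-2] → .
    (6,3)@(13, 7): e=[-10,28,2] → .
    (7,3)@(15, 7): e=[-10,32,-2] → .
    (8,3)@(17, 7): e=[-10,36,-6] → .
  covered (3 px):
    . . . . . . . . . . . .
    . . . . . . . . . . . .
    . . . . . . X X X . . .
    . . . . . . . . . . . .
    . . . . . . . . . . . .
    . . . . . . . . . . . .
    . . . . . . . . . . . .

Answer: 6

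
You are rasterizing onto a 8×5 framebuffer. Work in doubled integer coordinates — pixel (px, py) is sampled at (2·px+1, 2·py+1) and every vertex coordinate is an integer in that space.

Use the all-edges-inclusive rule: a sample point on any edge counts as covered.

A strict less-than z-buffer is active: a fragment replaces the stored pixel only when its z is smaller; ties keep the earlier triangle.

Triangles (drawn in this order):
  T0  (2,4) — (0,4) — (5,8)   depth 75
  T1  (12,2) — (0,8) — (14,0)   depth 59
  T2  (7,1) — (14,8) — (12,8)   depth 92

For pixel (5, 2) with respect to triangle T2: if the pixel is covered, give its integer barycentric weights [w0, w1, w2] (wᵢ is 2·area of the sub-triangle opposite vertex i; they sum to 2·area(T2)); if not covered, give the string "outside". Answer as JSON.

T0:
  2·area = 8  (B↔C swapped to make it positive)
  edge (2, 4)→(5, 8): d=(3,4) inclusive
  edge (5, 8)→(0, 4): d=(-5,-4) inclusive
  edge (0, 4)→(2, 4): d=(2,0) inclusive
  covered (0 px):
    · · · · · · · ·
    · · · · · · · ·
    · · · · · · · ·
    · · · · · · · ·
    · · · · · · · ·
T1:
  2·area = 12
  edge (12, 2)→(0, 8): d=(-12,6) inclusive
  edge (0, 8)→(14, 0): d=(14,-8) inclusive
  edge (14, 0)→(12, 2): d=(-2,2) inclusive
    (6,0)@(13, 1): e=[6,6,0] → #  [on edge]
    (7,0)@(15, 1): e=[-6,22,-4] → ·
    (4,1)@(9, 3): e=[6,2,4] → #
    (5,1)@(11, 3): e=[-6,18,0] → ·  [on edge]
    (6,1)@(13, 3): e=[-18,34,-4] → ·
    (4,2)@(9, 5): e=[-18,30,0] → ·  [on edge]
    (3,3)@(7, 7): e=[-30,42,0] → ·  [on edge]
    (2,4)@(5, 9): e=[-42,54,0] → ·  [on edge]
  covered (2 px):
    · · · · · · # ·
    · · · · # · · ·
    · · · · · · · ·
    · · · · · · · ·
    · · · · · · · ·
T2:
  2·area = 14
  edge (7, 1)→(14, 8): d=(7,7) inclusive
  edge (14, 8)→(12, 8): d=(-2,0) inclusive
  edge (12, 8)→(7, 1): d=(-5,-7) inclusive
    (3,0)@(7, 1): e=[0,14,0] → #  [on edge]
    (4,0)@(9, 1): e=[-14,14,14] → ·
    (3,1)@(7, 3): e=[14,10,-10] → ·
    (4,1)@(9, 3): e=[0,10,4] → #  [on edge]
    (5,1)@(11, 3): e=[-14,10,18] → ·
    (4,2)@(9, 5): e=[14,6,-6] → ·
    (5,2)@(11, 5): e=[0,6,8] → #  [on edge]
    (6,2)@(13, 5): e=[-14,6,22] → ·
    (5,3)@(11, 7): e=[14,2,-2] → ·
    (6,3)@(13, 7): e=[0,2,12] → #  [on edge]
    (7,3)@(15, 7): e=[-14,2,26] → ·
    (6,4)@(13, 9): e=[14,-2,2] → ·
    (7,4)@(15, 9): e=[0,-2,16] → ·  [on edge]
  covered (4 px):
    · · · # · · · ·
    · · · · # · · ·
    · · · · · # · ·
    · · · · · · # ·
    · · · · · · · ·

Answer: [6,8,0]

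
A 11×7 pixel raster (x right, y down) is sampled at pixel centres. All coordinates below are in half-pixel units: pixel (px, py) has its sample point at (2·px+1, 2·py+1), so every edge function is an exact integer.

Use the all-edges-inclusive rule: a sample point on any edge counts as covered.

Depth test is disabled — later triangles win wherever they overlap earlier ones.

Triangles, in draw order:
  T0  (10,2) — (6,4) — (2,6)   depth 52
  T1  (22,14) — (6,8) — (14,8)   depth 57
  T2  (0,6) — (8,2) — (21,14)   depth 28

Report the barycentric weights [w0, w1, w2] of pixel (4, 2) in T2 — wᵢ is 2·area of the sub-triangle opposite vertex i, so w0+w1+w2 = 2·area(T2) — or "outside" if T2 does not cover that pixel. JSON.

T0:
  degenerate (2·area = 0) — covers nothing
T1:
  2·area = 48
  edge (22, 14)→(6, 8): d=(-16,-6) inclusive
  edge (6, 8)→(14, 8): d=(8,0) inclusive
  edge (14, 8)→(22, 14): d=(8,6) inclusive
    (4,4)@(9, 9): e=[2,8,38] → #
    (5,4)@(11, 9): e=[14,8,26] → #
    (6,4)@(13, 9): e=[26,8,14] → #
    (7,4)@(15, 9): e=[38,8,2] → #
    (8,4)@(17, 9): e=[50,8,-10] → ·
    (4,5)@(9, 11): e=[-30,24,54] → ·
    (5,5)@(11, 11): e=[-18,24,42] → ·
    (6,5)@(13, 11): e=[-6,24,30] → ·
    (7,5)@(15, 11): e=[6,24,18] → #
    (8,5)@(17, 11): e=[18,24,6] → #
    (9,5)@(19, 11): e=[30,24,-6] → ·
    (7,6)@(15, 13): e=[-26,40,34] → ·
  covered (6 px):
    · · · · · · · · · · ·
    · · · · · · · · · · ·
    · · · · · · · · · · ·
    · · · · · · · · · · ·
    · · · · # # # # · · ·
    · · · · · · · # # · ·
    · · · · · · · · · · ·
T2:
  2·area = 148
  edge (0, 6)→(8, 2): d=(8,-4) inclusive
  edge (8, 2)→(21, 14): d=(13,12) inclusive
  edge (21, 14)→(0, 6): d=(-21,-8) inclusive
    (3,1)@(7, 3): e=[4,25,119] → #
    (4,1)@(9, 3): e=[12,1,135] → #
    (5,1)@(11, 3): e=[20,-23,151] → ·
    (1,2)@(3, 5): e=[4,99,45] → #
    (2,2)@(5, 5): e=[12,75,61] → #
    (5,2)@(11, 5): e=[36,3,109] → #
    (6,2)@(13, 5): e=[44,-21,125] → ·
    (1,3)@(3, 7): e=[20,125,3] → #
    (6,3)@(13, 7): e=[60,5,83] → #
    (7,3)@(15, 7): e=[68,-19,99] → ·
    (1,4)@(3, 9): e=[36,151,-39] → ·
    (2,4)@(5, 9): e=[44,127,-23] → ·
  covered (20 px):
    · · · · · · · · · · ·
    · · · # # · · · · · ·
    · # # # # # · · · · ·
    · # # # # # # · · · ·
    · · · · # # # # · · ·
    · · · · · · · # # · ·
    · · · · · · · · · # ·

Answer: [27,93,28]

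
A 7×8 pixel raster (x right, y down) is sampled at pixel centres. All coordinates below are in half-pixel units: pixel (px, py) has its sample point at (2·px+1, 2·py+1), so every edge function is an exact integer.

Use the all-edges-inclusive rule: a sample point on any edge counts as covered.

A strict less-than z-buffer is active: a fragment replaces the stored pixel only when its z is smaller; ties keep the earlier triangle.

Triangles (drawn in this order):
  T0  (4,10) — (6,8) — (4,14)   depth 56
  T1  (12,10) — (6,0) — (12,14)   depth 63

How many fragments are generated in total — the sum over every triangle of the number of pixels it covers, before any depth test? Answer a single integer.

T0:
  2·area = 8
  edge (4, 10)→(6, 8): d=(2,-2) inclusive
  edge (6, 8)→(4, 14): d=(-2,6) inclusive
  edge (4, 14)→(4, 10): d=(0,-4) inclusive
    (6,0)@(13, 1): e=[0,-28,36] → ·  [on edge]
    (5,1)@(11, 3): e=[0,-20,28] → ·  [on edge]
    (3,2)@(7, 5): e=[-4,0,12] → ·  [on edge]
    (4,2)@(9, 5): e=[0,-12,20] → ·  [on edge]
    (3,3)@(7, 7): e=[0,-4,12] → ·  [on edge]
    (2,4)@(5, 9): e=[0,4,4] → #  [on edge]
    (3,4)@(7, 9): e=[4,-8,12] → ·
    (1,5)@(3, 11): e=[0,12,-4] → ·  [on edge]
    (2,5)@(5, 11): e=[4,0,4] → #  [on edge]
    (3,5)@(7, 11): e=[8,-12,12] → ·
    (0,6)@(1, 13): e=[0,20,-12] → ·  [on edge]
    (2,6)@(5, 13): e=[8,-4,4] → ·
  covered (2 px):
    · · · · · · ·
    · · · · · · ·
    · · · · · · ·
    · · · · · · ·
    · · # · · · ·
    · · # · · · ·
    · · · · · · ·
    · · · · · · ·
T1:
  2·area = 24  (B↔C swapped to make it positive)
  edge (12, 10)→(12, 14): d=(0,4) inclusive
  edge (12, 14)→(6, 0): d=(-6,-14) inclusive
  edge (6, 0)→(12, 10): d=(6,10) inclusive
    (4,2)@(9, 5): e=[12,12,0] → #  [on edge]
    (5,2)@(11, 5): e=[4,40,-20] → ·
    (4,3)@(9, 7): e=[12,0,12] → #  [on edge]
    (5,3)@(11, 7): e=[4,28,-8] → ·
    (4,4)@(9, 9): e=[12,-12,24] → ·
    (5,4)@(11, 9): e=[4,16,4] → #
    (6,4)@(13, 9): e=[-4,44,-16] → ·
    (5,5)@(11, 11): e=[4,4,16] → #
    (6,5)@(13, 11): e=[-4,32,-4] → ·
    (5,6)@(11, 13): e=[4,-8,28] → ·
  covered (4 px):
    · · · · · · ·
    · · · · · · ·
    · · · · # · ·
    · · · · # · ·
    · · · · · # ·
    · · · · · # ·
    · · · · · · ·
    · · · · · · ·

Final: 6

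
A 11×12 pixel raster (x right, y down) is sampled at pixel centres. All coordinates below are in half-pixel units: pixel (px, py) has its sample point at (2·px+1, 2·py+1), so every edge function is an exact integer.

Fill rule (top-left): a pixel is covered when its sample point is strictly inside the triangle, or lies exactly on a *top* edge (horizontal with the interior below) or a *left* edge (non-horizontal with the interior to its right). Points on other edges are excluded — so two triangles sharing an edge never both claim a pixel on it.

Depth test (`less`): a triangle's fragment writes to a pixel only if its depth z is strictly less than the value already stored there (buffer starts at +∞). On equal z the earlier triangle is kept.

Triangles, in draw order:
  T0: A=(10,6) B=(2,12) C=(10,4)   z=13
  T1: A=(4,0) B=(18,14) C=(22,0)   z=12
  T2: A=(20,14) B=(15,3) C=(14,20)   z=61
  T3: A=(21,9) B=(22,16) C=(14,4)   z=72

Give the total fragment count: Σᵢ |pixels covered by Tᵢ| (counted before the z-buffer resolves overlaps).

T0:
  2·area = 16
  edge (10, 6)→(2, 12): d=(-8,6) right/bottom  bias=-1
  edge (2, 12)→(10, 4): d=(8,-8) top-left  bias=+0
  edge (10, 4)→(10, 6): d=(0,2) right/bottom  bias=-1
    (6,0)@(13, 1): e=[22,0,-6] → ·  [on edge]
    (5,1)@(11, 3): e=[18,0,-2] → ·  [on edge]
    (4,2)@(9, 5): e=[14,0,2] → #  [on edge]
    (5,2)@(11, 5): e=[2,16,-2] → ·
    (3,3)@(7, 7): e=[10,0,6] → #  [on edge]
    (4,3)@(9, 7): e=[-2,16,2] → ·
    (2,4)@(5, 9): e=[6,0,10] → #  [on edge]
    (3,4)@(7, 9): e=[-6,16,6] → ·
    (1,5)@(3, 11): e=[2,0,14] → #  [on edge]
    (2,5)@(5, 11): e=[-10,16,10] → ·
    (0,6)@(1, 13): e=[-2,0,18] → ·  [on edge]
    (1,6)@(3, 13): e=[-14,16,14] → ·
  covered (4 px):
    · · · · · · · · · · ·
    · · · · · · · · · · ·
    · · · · # · · · · · ·
    · · · # · · · · · · ·
    · · # · · · · · · · ·
    · # · · · · · · · · ·
    · · · · · · · · · · ·
    · · · · · · · · · · ·
    · · · · · · · · · · ·
    · · · · · · · · · · ·
    · · · · · · · · · · ·
    · · · · · · · · · · ·
T1:
  2·area = 252  (B↔C swapped to make it positive)
  edge (4, 0)→(22, 0): d=(18,0) top-left  bias=+0
  edge (22, 0)→(18, 14): d=(-4,14) right/bottom  bias=-1
  edge (18, 14)→(4, 0): d=(-14,-14) top-left  bias=+0
    (2,0)@(5, 1): e=[18,234,0] → #  [on edge]
    (3,0)@(7, 1): e=[18,206,28] → #
    (4,0)@(9, 1): e=[18,178,56] → #
    (5,0)@(11, 1): e=[18,150,84] → #
    (6,0)@(13, 1): e=[18,122,112] → #
    (7,0)@(15, 1): e=[18,94,140] → #
    (8,0)@(17, 1): e=[18,66,168] → #
    (9,0)@(19, 1): e=[18,38,196] → #
    (10,0)@(21, 1): e=[18,10,224] → #
    (2,1)@(5, 3): e=[54,226,-28] → ·
    (3,1)@(7, 3): e=[54,198,0] → #  [on edge]
    (3,2)@(7, 5): e=[90,190,-28] → ·
    (4,2)@(9, 5): e=[90,162,0] → #  [on edge]
    (5,3)@(11, 7): e=[126,126,0] → #  [on edge]
    (6,4)@(13, 9): e=[162,90,0] → #  [on edge]
    (7,5)@(15, 11): e=[198,54,0] → #  [on edge]
    (8,6)@(17, 13): e=[234,18,0] → #  [on edge]
    (9,7)@(19, 15): e=[270,-18,0] → ·  [on edge]
    (10,8)@(21, 17): e=[306,-54,0] → ·  [on edge]
  covered (35 px):
    · · # # # # # # # # #
    · · · # # # # # # # #
    · · · · # # # # # # ·
    · · · · · # # # # # ·
    · · · · · · # # # # ·
    · · · · · · · # # · ·
    · · · · · · · · # · ·
    · · · · · · · · · · ·
    · · · · · · · · · · ·
    · · · · · · · · · · ·
    · · · · · · · · · · ·
    · · · · · · · · · · ·
T2:
  2·area = 96  (B↔C swapped to make it positive)
  edge (20, 14)→(14, 20): d=(-6,6) right/bottom  bias=-1
  edge (14, 20)→(15, 3): d=(1,-17) top-left  bias=+0
  edge (15, 3)→(20, 14): d=(5,11) right/bottom  bias=-1
    (7,1)@(15, 3): e=[96,0,0] → ·  [on edge]
    (7,2)@(15, 5): e=[84,2,10] → #
    (8,2)@(17, 5): e=[72,36,-12] → ·
    (7,3)@(15, 7): e=[72,4,20] → #
    (8,3)@(17, 7): e=[60,38,-2] → ·
    (7,4)@(15, 9): e=[60,6,30] → #
    (8,4)@(17, 9): e=[48,40,8] → #
    (9,4)@(19, 9): e=[36,74,-14] → ·
    (7,5)@(15, 11): e=[48,8,40] → #
    (9,5)@(19, 11): e=[24,76,-4] → ·
    (7,6)@(15, 13): e=[36,10,50] → #
    (9,6)@(19, 13): e=[12,78,6] → #
    (10,6)@(21, 13): e=[0,112,-16] → ·  [on edge]
    (9,7)@(19, 15): e=[0,80,16] → ·  [on edge]
    (8,8)@(17, 17): e=[0,48,48] → ·  [on edge]
    (7,9)@(15, 19): e=[0,16,80] → ·  [on edge]
    (6,10)@(13, 21): e=[0,-16,112] → ·  [on edge]
    (5,11)@(11, 23): e=[0,-48,144] → ·  [on edge]
  covered (12 px):
    · · · · · · · · · · ·
    · · · · · · · · · · ·
    · · · · · · · # · · ·
    · · · · · · · # · · ·
    · · · · · · · # # · ·
    · · · · · · · # # · ·
    · · · · · · · # # # ·
    · · · · · · · # # · ·
    · · · · · · · # · · ·
    · · · · · · · · · · ·
    · · · · · · · · · · ·
    · · · · · · · · · · ·
T3:
  2·area = 44
  edge (21, 9)→(22, 16): d=(1,7) right/bottom  bias=-1
  edge (22, 16)→(14, 4): d=(-8,-12) top-left  bias=+0
  edge (14, 4)→(21, 9): d=(7,5) right/bottom  bias=-1
    (7,2)@(15, 5): e=[38,4,2] → #
    (8,2)@(17, 5): e=[24,28,-8] → ·
    (7,3)@(15, 7): e=[40,-12,16] → ·
    (8,3)@(17, 7): e=[26,12,6] → #
    (9,3)@(19, 7): e=[12,36,-4] → ·
    (8,4)@(17, 9): e=[28,-4,20] → ·
    (9,4)@(19, 9): e=[14,20,10] → #
    (10,4)@(21, 9): e=[0,44,0] → ·  [on edge]
    (9,5)@(19, 11): e=[16,4,24] → #
    (10,5)@(21, 11): e=[2,28,14] → #
    (9,6)@(19, 13): e=[18,-12,38] → ·
    (10,6)@(21, 13): e=[4,12,28] → #
  covered (6 px):
    · · · · · · · · · · ·
    · · · · · · · · · · ·
    · · · · · · · # · · ·
    · · · · · · · · # · ·
    · · · · · · · · · # ·
    · · · · · · · · · # #
    · · · · · · · · · · #
    · · · · · · · · · · ·
    · · · · · · · · · · ·
    · · · · · · · · · · ·
    · · · · · · · · · · ·
    · · · · · · · · · · ·

Answer: 57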